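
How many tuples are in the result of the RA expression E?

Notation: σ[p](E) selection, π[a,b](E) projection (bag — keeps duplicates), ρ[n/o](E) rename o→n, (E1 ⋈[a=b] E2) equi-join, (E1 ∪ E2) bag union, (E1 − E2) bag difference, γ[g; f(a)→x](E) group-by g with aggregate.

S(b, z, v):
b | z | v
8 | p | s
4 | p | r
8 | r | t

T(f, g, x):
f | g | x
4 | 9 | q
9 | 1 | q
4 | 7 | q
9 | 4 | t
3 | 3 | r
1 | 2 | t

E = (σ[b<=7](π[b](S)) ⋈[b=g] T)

Per-node cardinality:
  S → 3
  π[b](S) → 3
  σ[b<=7](π[b](S)) → 1
  T → 6
  (σ[b<=7](π[b](S)) ⋈[b=g] T) → 1

|E| = 1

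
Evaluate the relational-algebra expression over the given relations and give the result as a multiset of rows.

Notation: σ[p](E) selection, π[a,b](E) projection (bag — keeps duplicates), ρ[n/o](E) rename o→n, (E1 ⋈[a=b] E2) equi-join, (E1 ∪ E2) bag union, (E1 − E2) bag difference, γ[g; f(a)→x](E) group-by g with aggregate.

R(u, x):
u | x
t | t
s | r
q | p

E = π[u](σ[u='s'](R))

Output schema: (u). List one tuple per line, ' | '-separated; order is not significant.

Per-node cardinality:
  R → 3
  σ[u='s'](R) → 1
  π[u](σ[u='s'](R)) → 1

== RESULT ==
u
s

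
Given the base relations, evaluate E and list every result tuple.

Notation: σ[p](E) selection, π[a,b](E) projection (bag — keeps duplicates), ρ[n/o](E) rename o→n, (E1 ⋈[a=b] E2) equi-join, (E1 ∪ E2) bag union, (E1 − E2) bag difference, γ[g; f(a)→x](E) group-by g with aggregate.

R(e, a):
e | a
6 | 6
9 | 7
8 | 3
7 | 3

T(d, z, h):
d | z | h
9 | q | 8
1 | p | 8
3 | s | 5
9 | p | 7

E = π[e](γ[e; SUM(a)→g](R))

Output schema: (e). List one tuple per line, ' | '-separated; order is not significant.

Per-node cardinality:
  R → 4
  γ[e; SUM(a)→g](R) → 4
  π[e](γ[e; SUM(a)→g](R)) → 4

== RESULT ==
e
6
7
8
9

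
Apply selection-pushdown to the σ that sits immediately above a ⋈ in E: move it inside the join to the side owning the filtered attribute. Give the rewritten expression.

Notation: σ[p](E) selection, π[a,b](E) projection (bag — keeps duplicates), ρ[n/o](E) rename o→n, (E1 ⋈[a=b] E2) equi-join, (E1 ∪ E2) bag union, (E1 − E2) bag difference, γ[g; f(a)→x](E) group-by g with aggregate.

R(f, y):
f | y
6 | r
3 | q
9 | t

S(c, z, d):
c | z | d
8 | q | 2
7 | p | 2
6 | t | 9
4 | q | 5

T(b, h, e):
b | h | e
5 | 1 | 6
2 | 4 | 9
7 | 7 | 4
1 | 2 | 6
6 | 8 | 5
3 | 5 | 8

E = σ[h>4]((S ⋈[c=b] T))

σ filters on h, owned by the right side.
E' = (S ⋈[c=b] σ[h>4](T))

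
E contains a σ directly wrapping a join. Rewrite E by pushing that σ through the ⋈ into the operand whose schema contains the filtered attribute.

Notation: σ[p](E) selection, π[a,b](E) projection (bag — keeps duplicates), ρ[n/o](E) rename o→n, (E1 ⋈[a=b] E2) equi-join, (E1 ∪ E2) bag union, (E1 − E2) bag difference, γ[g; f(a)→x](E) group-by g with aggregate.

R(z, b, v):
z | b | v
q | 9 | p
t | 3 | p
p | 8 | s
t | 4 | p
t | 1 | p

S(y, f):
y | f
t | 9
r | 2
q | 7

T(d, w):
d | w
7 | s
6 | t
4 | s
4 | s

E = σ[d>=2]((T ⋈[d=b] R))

σ filters on d, owned by the left side.
E' = (σ[d>=2](T) ⋈[d=b] R)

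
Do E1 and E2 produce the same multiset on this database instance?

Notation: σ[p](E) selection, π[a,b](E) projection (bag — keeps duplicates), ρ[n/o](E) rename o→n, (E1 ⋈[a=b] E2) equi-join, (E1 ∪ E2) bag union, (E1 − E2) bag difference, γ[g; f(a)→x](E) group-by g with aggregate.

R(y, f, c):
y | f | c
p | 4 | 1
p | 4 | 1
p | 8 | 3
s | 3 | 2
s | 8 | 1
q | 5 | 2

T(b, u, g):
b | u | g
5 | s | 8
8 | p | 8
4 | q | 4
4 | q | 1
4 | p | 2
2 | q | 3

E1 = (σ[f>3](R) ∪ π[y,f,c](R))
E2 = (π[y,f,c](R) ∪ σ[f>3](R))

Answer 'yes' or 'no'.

E1 row counts bottom-up:
  R → 6
  σ[f>3](R) → 5
  R → 6
  π[y,f,c](R) → 6
  (σ[f>3](R) ∪ π[y,f,c](R)) → 11
E2 row counts bottom-up:
  R → 6
  π[y,f,c](R) → 6
  R → 6
  σ[f>3](R) → 5
  (π[y,f,c](R) ∪ σ[f>3](R)) → 11

E1 and E2 produce the same multiset:
y | f | c
p | 4 | 1
p | 4 | 1
p | 4 | 1
p | 4 | 1
p | 8 | 3
p | 8 | 3
q | 5 | 2
q | 5 | 2
s | 3 | 2
s | 8 | 1
s | 8 | 1

yes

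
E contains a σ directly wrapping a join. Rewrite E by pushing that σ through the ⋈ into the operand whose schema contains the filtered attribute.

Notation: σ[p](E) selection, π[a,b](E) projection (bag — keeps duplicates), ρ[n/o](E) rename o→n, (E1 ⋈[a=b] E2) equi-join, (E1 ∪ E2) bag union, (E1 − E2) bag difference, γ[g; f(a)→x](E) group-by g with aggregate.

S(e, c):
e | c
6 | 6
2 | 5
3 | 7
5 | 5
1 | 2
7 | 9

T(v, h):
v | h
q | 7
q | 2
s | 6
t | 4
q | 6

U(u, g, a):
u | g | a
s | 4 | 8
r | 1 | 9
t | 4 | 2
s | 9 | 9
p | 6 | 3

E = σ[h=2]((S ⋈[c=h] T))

σ filters on h, owned by the right side.
E' = (S ⋈[c=h] σ[h=2](T))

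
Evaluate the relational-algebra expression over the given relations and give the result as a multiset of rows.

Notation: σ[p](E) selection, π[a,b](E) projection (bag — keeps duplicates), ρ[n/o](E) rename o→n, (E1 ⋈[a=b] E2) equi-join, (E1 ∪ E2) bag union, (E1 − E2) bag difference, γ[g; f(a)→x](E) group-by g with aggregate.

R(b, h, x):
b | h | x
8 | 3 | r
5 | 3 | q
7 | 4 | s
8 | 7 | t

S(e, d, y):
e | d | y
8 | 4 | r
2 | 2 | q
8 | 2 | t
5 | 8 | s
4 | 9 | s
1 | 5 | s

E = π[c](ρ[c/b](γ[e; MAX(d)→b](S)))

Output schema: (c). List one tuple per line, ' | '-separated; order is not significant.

Subexpression sizes:
  S → 6
  γ[e; MAX(d)→b](S) → 5
  ρ[c/b](γ[e; MAX(d)→b](S)) → 5
  π[c](ρ[c/b](γ[e; MAX(d)→b](S))) → 5

== RESULT ==
c
2
4
5
8
9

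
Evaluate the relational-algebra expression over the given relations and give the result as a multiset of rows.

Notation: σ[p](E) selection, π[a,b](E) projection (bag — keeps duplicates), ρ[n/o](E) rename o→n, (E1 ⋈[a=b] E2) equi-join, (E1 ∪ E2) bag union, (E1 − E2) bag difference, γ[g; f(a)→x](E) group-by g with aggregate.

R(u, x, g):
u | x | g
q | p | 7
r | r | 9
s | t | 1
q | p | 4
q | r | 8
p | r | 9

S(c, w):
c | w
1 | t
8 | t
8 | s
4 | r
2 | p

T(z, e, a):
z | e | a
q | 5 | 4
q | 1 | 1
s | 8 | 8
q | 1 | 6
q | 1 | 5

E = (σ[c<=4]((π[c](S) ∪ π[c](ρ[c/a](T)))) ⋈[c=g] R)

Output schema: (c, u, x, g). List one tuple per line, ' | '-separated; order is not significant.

Per-node cardinality:
  S → 5
  π[c](S) → 5
  T → 5
  ρ[c/a](T) → 5
  π[c](ρ[c/a](T)) → 5
  (π[c](S) ∪ π[c](ρ[c/a](T))) → 10
  σ[c<=4]((π[c](S) ∪ π[c](ρ[c/a](T)))) → 5
  R → 6
  (σ[c<=4]((π[c](S) ∪ π[c](ρ[c/a](T)))) ⋈[c=g] R) → 4

== RESULT ==
c | u | x | g
1 | s | t | 1
1 | s | t | 1
4 | q | p | 4
4 | q | p | 4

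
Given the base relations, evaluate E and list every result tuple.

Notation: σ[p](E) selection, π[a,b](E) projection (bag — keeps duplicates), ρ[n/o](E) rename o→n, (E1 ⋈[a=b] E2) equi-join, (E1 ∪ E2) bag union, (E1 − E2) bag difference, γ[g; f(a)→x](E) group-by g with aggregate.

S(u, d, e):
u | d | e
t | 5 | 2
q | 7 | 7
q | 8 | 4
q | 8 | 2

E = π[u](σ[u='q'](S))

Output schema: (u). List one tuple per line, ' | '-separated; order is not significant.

Per-node cardinality:
  S → 4
  σ[u='q'](S) → 3
  π[u](σ[u='q'](S)) → 3

== RESULT ==
u
q
q
q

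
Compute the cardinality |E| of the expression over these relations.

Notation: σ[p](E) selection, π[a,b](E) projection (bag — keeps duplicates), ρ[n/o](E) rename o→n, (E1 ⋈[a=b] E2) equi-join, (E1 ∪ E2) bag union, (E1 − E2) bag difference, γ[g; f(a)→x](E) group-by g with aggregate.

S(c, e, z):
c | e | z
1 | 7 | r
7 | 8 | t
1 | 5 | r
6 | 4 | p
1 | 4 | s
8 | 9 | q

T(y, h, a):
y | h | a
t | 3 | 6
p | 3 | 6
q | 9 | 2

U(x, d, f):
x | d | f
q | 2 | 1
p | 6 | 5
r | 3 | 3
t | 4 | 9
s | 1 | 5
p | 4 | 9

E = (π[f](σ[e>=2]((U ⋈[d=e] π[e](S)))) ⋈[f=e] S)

Subexpression sizes:
  U → 6
  S → 6
  π[e](S) → 6
  (U ⋈[d=e] π[e](S)) → 4
  σ[e>=2]((U ⋈[d=e] π[e](S))) → 4
  π[f](σ[e>=2]((U ⋈[d=e] π[e](S)))) → 4
  S → 6
  (π[f](σ[e>=2]((U ⋈[d=e] π[e](S)))) ⋈[f=e] S) → 4

|E| = 4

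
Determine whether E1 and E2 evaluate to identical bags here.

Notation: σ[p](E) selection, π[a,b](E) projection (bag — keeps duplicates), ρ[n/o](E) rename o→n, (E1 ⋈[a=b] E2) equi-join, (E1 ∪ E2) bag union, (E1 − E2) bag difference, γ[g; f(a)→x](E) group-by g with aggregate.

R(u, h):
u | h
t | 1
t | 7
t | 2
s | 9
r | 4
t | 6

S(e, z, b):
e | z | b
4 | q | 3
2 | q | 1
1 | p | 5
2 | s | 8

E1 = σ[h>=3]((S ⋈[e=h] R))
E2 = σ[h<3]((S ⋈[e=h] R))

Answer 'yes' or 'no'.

E1 subexpression sizes:
  S → 4
  R → 6
  (S ⋈[e=h] R) → 4
  σ[h>=3]((S ⋈[e=h] R)) → 1
E2 subexpression sizes:
  S → 4
  R → 6
  (S ⋈[e=h] R) → 4
  σ[h<3]((S ⋈[e=h] R)) → 3

E1 result:
e | z | b | u | h
4 | q | 3 | r | 4
E2 result:
e | z | b | u | h
1 | p | 5 | t | 1
2 | q | 1 | t | 2
2 | s | 8 | t | 2
Witness: (2, 's', 8, 't', 2) appears 0× in E1 but 1× in E2.

no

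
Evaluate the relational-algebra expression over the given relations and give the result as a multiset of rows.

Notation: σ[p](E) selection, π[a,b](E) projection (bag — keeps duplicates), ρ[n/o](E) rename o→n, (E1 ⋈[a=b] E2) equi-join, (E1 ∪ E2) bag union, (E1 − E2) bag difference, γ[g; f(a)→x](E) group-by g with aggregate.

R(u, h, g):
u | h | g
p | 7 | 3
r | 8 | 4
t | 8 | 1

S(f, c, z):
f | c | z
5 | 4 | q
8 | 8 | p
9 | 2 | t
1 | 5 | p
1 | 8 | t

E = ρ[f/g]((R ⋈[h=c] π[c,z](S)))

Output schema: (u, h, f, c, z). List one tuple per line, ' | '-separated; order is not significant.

Per-node cardinality:
  R → 3
  S → 5
  π[c,z](S) → 5
  (R ⋈[h=c] π[c,z](S)) → 4
  ρ[f/g]((R ⋈[h=c] π[c,z](S))) → 4

== RESULT ==
u | h | f | c | z
r | 8 | 4 | 8 | p
r | 8 | 4 | 8 | t
t | 8 | 1 | 8 | p
t | 8 | 1 | 8 | t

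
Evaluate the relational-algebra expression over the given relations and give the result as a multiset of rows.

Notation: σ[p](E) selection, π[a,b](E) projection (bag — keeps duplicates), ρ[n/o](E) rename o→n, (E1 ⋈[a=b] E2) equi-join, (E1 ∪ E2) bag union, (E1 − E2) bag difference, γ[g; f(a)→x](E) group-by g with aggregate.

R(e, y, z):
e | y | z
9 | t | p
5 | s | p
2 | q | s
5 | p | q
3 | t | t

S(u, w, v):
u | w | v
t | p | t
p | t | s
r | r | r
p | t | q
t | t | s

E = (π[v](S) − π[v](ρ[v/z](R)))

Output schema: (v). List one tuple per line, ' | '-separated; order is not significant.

Subexpression sizes:
  S → 5
  π[v](S) → 5
  R → 5
  ρ[v/z](R) → 5
  π[v](ρ[v/z](R)) → 5
  (π[v](S) − π[v](ρ[v/z](R))) → 2

== RESULT ==
v
r
s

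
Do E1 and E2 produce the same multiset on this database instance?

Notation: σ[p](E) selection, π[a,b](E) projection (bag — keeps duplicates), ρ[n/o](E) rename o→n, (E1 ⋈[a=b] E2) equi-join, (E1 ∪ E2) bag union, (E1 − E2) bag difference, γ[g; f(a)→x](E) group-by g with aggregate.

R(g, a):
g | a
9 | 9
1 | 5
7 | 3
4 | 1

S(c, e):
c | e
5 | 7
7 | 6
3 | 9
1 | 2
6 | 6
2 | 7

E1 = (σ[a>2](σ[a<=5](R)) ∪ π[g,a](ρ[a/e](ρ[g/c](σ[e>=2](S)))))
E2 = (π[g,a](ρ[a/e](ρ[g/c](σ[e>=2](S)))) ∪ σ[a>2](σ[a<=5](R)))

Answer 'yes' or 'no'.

E1 subexpression sizes:
  R → 4
  σ[a<=5](R) → 3
  σ[a>2](σ[a<=5](R)) → 2
  S → 6
  σ[e>=2](S) → 6
  ρ[g/c](σ[e>=2](S)) → 6
  ρ[a/e](ρ[g/c](σ[e>=2](S))) → 6
  π[g,a](ρ[a/e](ρ[g/c](σ[e>=2](S)))) → 6
  (σ[a>2](σ[a<=5](R)) ∪ π[g,a](ρ[a/e](ρ[g/c](σ[e>=2](S))))) → 8
E2 subexpression sizes:
  S → 6
  σ[e>=2](S) → 6
  ρ[g/c](σ[e>=2](S)) → 6
  ρ[a/e](ρ[g/c](σ[e>=2](S))) → 6
  π[g,a](ρ[a/e](ρ[g/c](σ[e>=2](S)))) → 6
  R → 4
  σ[a<=5](R) → 3
  σ[a>2](σ[a<=5](R)) → 2
  (π[g,a](ρ[a/e](ρ[g/c](σ[e>=2](S)))) ∪ σ[a>2](σ[a<=5](R))) → 8

E1 and E2 produce the same multiset:
g | a
1 | 2
1 | 5
2 | 7
3 | 9
5 | 7
6 | 6
7 | 3
7 | 6

yes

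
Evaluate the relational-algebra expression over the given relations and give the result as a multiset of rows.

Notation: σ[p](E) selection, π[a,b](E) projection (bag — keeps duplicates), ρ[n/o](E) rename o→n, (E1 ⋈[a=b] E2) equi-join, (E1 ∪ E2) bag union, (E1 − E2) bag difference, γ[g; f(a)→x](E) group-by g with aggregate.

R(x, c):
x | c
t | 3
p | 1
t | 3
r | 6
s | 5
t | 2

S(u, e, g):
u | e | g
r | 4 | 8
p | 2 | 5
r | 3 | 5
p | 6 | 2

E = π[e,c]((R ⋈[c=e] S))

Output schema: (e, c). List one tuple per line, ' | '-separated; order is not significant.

Subexpression sizes:
  R → 6
  S → 4
  (R ⋈[c=e] S) → 4
  π[e,c]((R ⋈[c=e] S)) → 4

== RESULT ==
e | c
2 | 2
3 | 3
3 | 3
6 | 6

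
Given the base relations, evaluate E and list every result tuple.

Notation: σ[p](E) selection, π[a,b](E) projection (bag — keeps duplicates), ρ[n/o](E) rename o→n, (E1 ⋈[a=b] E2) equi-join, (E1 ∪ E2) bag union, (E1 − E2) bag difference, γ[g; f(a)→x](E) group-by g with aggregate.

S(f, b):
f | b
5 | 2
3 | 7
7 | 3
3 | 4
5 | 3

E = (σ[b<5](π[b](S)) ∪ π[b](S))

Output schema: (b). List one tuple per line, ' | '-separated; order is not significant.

Stepwise |·|:
  S → 5
  π[b](S) → 5
  σ[b<5](π[b](S)) → 4
  S → 5
  π[b](S) → 5
  (σ[b<5](π[b](S)) ∪ π[b](S)) → 9

== RESULT ==
b
2
2
3
3
3
3
4
4
7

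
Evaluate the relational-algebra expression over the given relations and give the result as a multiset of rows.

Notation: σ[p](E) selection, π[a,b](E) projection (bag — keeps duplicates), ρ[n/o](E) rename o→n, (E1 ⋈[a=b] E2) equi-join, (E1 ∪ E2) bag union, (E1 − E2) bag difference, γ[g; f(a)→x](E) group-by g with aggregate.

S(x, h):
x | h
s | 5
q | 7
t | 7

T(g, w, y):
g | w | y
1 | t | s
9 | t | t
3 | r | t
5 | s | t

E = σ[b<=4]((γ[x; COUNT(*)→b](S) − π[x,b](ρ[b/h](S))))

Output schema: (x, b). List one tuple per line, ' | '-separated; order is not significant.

Per-node cardinality:
  S → 3
  γ[x; COUNT(*)→b](S) → 3
  S → 3
  ρ[b/h](S) → 3
  π[x,b](ρ[b/h](S)) → 3
  (γ[x; COUNT(*)→b](S) − π[x,b](ρ[b/h](S))) → 3
  σ[b<=4]((γ[x; COUNT(*)→b](S) − π[x,b](ρ[b/h](S)))) → 3

== RESULT ==
x | b
q | 1
s | 1
t | 1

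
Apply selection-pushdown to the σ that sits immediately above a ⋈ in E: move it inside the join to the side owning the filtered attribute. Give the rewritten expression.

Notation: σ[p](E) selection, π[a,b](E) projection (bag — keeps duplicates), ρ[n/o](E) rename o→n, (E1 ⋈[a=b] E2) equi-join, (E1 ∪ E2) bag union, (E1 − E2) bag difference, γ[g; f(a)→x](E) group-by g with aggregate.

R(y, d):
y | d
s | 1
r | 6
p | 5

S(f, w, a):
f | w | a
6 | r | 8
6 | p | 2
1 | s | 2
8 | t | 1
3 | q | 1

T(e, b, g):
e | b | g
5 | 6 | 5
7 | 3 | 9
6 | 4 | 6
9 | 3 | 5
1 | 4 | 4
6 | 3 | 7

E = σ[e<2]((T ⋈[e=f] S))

σ filters on e, owned by the left side.
E' = (σ[e<2](T) ⋈[e=f] S)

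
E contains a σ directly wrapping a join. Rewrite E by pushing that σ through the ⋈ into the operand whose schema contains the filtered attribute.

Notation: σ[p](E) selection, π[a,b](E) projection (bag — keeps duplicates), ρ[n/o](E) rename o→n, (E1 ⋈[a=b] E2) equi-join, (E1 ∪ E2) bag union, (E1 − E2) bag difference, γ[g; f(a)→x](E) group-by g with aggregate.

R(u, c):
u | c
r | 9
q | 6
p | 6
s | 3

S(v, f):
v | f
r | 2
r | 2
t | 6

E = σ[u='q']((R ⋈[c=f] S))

σ filters on u, owned by the left side.
E' = (σ[u='q'](R) ⋈[c=f] S)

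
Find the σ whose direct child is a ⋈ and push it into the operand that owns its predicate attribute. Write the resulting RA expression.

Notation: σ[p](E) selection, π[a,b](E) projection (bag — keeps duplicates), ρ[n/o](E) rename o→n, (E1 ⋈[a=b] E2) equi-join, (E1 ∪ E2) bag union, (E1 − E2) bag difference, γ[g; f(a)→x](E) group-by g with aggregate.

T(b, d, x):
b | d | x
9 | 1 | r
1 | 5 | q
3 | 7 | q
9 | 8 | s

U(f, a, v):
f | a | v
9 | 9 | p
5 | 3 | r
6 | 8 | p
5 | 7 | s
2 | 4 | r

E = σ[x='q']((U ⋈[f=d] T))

σ filters on x, owned by the right side.
E' = (U ⋈[f=d] σ[x='q'](T))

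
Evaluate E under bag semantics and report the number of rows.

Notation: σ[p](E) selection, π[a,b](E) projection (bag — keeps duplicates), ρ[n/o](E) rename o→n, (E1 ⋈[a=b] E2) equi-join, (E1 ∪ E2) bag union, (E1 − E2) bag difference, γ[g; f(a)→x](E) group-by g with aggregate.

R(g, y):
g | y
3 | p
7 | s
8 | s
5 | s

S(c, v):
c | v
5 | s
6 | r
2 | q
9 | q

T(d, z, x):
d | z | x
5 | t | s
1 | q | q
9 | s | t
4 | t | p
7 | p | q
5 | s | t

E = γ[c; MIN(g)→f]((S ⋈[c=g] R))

Subexpression sizes:
  S → 4
  R → 4
  (S ⋈[c=g] R) → 1
  γ[c; MIN(g)→f]((S ⋈[c=g] R)) → 1

|E| = 1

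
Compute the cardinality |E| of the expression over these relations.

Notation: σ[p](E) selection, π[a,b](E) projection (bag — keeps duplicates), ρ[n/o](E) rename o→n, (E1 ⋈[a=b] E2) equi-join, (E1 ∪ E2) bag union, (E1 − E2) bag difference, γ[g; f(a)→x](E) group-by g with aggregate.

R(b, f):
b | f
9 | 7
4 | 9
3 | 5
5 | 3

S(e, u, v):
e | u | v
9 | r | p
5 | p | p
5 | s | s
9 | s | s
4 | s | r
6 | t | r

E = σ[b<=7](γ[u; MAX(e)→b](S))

Row counts bottom-up:
  S → 6
  γ[u; MAX(e)→b](S) → 4
  σ[b<=7](γ[u; MAX(e)→b](S)) → 2

|E| = 2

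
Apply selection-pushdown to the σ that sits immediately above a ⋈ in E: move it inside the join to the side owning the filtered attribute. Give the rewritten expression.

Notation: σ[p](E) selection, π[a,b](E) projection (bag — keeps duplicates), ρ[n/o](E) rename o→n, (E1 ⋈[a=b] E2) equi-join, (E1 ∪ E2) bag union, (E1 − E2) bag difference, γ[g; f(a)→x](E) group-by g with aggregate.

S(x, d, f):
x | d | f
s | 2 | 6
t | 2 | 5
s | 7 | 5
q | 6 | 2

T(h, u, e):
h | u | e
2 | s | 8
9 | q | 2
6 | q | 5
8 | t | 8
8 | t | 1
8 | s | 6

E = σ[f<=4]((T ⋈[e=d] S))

σ filters on f, owned by the right side.
E' = (T ⋈[e=d] σ[f<=4](S))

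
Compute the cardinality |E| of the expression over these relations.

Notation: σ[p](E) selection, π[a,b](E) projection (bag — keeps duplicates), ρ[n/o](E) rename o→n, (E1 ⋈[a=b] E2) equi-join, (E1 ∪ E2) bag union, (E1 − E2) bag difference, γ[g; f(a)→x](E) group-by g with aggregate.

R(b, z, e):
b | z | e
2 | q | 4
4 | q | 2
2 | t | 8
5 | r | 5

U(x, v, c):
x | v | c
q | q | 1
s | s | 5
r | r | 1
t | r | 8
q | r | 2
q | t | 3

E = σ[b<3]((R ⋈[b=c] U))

Subexpression sizes:
  R → 4
  U → 6
  (R ⋈[b=c] U) → 3
  σ[b<3]((R ⋈[b=c] U)) → 2

|E| = 2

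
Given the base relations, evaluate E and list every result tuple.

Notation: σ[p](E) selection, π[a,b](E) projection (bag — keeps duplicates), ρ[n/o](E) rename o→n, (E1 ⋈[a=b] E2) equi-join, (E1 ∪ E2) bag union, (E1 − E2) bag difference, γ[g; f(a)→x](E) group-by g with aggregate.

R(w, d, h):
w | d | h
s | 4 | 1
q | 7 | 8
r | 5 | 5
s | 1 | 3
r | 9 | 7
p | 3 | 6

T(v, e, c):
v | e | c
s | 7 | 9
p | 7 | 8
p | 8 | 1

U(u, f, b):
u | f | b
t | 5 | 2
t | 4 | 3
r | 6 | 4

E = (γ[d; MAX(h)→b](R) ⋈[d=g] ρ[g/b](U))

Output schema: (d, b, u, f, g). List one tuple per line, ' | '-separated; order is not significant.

Stepwise |·|:
  R → 6
  γ[d; MAX(h)→b](R) → 6
  U → 3
  ρ[g/b](U) → 3
  (γ[d; MAX(h)→b](R) ⋈[d=g] ρ[g/b](U)) → 2

== RESULT ==
d | b | u | f | g
3 | 6 | t | 4 | 3
4 | 1 | r | 6 | 4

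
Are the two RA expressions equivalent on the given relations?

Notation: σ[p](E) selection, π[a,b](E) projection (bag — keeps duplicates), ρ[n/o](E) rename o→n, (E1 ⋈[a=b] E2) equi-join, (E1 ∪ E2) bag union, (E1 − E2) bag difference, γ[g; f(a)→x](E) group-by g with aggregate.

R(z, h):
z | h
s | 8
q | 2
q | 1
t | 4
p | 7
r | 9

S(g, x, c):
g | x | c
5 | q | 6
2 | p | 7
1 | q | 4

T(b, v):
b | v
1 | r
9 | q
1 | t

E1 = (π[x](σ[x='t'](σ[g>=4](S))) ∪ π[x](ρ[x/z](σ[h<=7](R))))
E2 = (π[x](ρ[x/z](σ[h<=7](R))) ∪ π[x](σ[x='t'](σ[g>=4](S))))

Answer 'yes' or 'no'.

E1 row counts bottom-up:
  S → 3
  σ[g>=4](S) → 1
  σ[x='t'](σ[g>=4](S)) → 0
  π[x](σ[x='t'](σ[g>=4](S))) → 0
  R → 6
  σ[h<=7](R) → 4
  ρ[x/z](σ[h<=7](R)) → 4
  π[x](ρ[x/z](σ[h<=7](R))) → 4
  (π[x](σ[x='t'](σ[g>=4](S))) ∪ π[x](ρ[x/z](σ[h<=7](R)))) → 4
E2 row counts bottom-up:
  R → 6
  σ[h<=7](R) → 4
  ρ[x/z](σ[h<=7](R)) → 4
  π[x](ρ[x/z](σ[h<=7](R))) → 4
  S → 3
  σ[g>=4](S) → 1
  σ[x='t'](σ[g>=4](S)) → 0
  π[x](σ[x='t'](σ[g>=4](S))) → 0
  (π[x](ρ[x/z](σ[h<=7](R))) ∪ π[x](σ[x='t'](σ[g>=4](S)))) → 4

E1 and E2 produce the same multiset:
x
p
q
q
t

yes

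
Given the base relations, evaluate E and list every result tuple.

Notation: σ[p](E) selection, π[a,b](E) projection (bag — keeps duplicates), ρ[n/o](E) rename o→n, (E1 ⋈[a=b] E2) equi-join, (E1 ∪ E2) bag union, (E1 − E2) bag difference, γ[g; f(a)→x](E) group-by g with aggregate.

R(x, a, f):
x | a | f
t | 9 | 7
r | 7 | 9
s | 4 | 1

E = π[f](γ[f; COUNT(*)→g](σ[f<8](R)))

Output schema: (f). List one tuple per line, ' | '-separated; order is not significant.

Stepwise |·|:
  R → 3
  σ[f<8](R) → 2
  γ[f; COUNT(*)→g](σ[f<8](R)) → 2
  π[f](γ[f; COUNT(*)→g](σ[f<8](R))) → 2

== RESULT ==
f
1
7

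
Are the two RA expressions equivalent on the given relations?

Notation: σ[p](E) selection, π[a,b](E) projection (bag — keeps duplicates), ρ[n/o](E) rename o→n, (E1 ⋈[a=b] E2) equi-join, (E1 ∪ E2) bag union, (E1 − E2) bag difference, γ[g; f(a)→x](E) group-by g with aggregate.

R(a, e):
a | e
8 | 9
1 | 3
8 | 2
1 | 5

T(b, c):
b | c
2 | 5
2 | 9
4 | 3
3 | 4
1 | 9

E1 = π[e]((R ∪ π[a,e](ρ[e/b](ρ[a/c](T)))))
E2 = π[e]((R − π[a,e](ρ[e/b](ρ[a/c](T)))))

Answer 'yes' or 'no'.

E1 subexpression sizes:
  R → 4
  T → 5
  ρ[a/c](T) → 5
  ρ[e/b](ρ[a/c](T)) → 5
  π[a,e](ρ[e/b](ρ[a/c](T))) → 5
  (R ∪ π[a,e](ρ[e/b](ρ[a/c](T)))) → 9
  π[e]((R ∪ π[a,e](ρ[e/b](ρ[a/c](T))))) → 9
E2 subexpression sizes:
  R → 4
  T → 5
  ρ[a/c](T) → 5
  ρ[e/b](ρ[a/c](T)) → 5
  π[a,e](ρ[e/b](ρ[a/c](T))) → 5
  (R − π[a,e](ρ[e/b](ρ[a/c](T)))) → 4
  π[e]((R − π[a,e](ρ[e/b](ρ[a/c](T))))) → 4

E1 result:
e
1
2
2
2
3
3
4
5
9
E2 result:
e
2
3
5
9
Witness: (2,) appears 3× in E1 but 1× in E2.

no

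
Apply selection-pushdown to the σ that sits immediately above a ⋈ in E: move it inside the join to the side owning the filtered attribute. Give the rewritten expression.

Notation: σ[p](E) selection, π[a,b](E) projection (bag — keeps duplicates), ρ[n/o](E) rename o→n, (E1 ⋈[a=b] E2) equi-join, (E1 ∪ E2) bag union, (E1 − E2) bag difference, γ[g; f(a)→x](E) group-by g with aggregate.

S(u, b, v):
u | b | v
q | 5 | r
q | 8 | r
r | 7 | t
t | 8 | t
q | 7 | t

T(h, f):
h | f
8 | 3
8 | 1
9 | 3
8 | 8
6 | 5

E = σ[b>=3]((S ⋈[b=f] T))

σ filters on b, owned by the left side.
E' = (σ[b>=3](S) ⋈[b=f] T)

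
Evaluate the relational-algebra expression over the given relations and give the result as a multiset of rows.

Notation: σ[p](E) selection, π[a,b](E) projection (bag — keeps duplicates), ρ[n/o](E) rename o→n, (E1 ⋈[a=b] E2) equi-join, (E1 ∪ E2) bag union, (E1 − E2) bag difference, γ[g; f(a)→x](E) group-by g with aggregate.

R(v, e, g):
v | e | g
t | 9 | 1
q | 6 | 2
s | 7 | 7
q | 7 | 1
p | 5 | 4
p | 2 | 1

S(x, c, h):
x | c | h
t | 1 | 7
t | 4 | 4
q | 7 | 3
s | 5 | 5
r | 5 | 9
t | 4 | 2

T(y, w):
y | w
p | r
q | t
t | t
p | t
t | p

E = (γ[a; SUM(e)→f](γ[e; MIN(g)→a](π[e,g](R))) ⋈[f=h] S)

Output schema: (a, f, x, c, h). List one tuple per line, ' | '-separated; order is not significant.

Subexpression sizes:
  R → 6
  π[e,g](R) → 6
  γ[e; MIN(g)→a](π[e,g](R)) → 5
  γ[a; SUM(e)→f](γ[e; MIN(g)→a](π[e,g](R))) → 3
  S → 6
  (γ[a; SUM(e)→f](γ[e; MIN(g)→a](π[e,g](R))) ⋈[f=h] S) → 1

== RESULT ==
a | f | x | c | h
4 | 5 | s | 5 | 5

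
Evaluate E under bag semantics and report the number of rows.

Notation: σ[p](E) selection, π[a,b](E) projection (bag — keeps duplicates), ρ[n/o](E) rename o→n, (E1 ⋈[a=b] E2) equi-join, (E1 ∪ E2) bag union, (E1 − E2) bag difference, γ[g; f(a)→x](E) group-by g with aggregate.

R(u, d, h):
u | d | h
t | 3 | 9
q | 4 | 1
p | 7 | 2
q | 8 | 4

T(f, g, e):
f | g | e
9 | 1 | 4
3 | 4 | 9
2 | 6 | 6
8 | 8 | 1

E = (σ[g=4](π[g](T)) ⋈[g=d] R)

Stepwise |·|:
  T → 4
  π[g](T) → 4
  σ[g=4](π[g](T)) → 1
  R → 4
  (σ[g=4](π[g](T)) ⋈[g=d] R) → 1

|E| = 1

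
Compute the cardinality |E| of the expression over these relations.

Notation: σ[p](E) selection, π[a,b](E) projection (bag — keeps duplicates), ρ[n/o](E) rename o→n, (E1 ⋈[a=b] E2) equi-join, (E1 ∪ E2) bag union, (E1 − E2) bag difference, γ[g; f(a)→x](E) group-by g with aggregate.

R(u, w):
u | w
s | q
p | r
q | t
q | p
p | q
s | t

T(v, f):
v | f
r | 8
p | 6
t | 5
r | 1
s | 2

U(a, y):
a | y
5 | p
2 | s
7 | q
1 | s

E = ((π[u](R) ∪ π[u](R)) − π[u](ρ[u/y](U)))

Row counts bottom-up:
  R → 6
  π[u](R) → 6
  R → 6
  π[u](R) → 6
  (π[u](R) ∪ π[u](R)) → 12
  U → 4
  ρ[u/y](U) → 4
  π[u](ρ[u/y](U)) → 4
  ((π[u](R) ∪ π[u](R)) − π[u](ρ[u/y](U))) → 8

|E| = 8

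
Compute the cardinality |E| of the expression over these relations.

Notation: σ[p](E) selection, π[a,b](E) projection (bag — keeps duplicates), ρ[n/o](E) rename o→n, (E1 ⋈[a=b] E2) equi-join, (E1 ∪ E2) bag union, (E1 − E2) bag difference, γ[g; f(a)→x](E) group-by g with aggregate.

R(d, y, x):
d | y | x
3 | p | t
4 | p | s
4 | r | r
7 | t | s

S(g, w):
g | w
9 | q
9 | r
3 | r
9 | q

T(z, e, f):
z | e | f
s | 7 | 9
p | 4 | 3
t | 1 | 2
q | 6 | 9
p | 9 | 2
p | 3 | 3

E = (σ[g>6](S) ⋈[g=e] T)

Stepwise |·|:
  S → 4
  σ[g>6](S) → 3
  T → 6
  (σ[g>6](S) ⋈[g=e] T) → 3

|E| = 3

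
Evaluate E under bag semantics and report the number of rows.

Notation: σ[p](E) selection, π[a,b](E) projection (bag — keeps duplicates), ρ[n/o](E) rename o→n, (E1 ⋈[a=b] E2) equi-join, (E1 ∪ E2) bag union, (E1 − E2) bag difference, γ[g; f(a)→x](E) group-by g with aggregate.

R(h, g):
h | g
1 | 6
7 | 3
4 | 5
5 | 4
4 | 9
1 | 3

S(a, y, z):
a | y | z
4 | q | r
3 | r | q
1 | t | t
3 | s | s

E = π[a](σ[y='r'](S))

Row counts bottom-up:
  S → 4
  σ[y='r'](S) → 1
  π[a](σ[y='r'](S)) → 1

|E| = 1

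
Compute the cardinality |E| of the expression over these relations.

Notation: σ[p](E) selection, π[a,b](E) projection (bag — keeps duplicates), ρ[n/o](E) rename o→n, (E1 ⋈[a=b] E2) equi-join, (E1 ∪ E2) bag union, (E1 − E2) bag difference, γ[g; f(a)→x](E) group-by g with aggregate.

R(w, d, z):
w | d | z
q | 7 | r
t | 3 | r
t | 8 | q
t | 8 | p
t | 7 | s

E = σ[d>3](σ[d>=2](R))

Stepwise |·|:
  R → 5
  σ[d>=2](R) → 5
  σ[d>3](σ[d>=2](R)) → 4

|E| = 4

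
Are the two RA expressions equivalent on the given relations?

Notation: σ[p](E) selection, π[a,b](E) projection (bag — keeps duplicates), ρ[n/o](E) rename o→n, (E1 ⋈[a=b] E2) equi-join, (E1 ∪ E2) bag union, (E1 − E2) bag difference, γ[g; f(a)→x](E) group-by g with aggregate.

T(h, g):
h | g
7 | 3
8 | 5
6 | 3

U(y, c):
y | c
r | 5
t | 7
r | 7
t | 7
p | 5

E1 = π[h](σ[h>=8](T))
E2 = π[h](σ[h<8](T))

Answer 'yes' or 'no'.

E1 subexpression sizes:
  T → 3
  σ[h>=8](T) → 1
  π[h](σ[h>=8](T)) → 1
E2 subexpression sizes:
  T → 3
  σ[h<8](T) → 2
  π[h](σ[h<8](T)) → 2

E1 result:
h
8
E2 result:
h
6
7
Witness: (6,) appears 0× in E1 but 1× in E2.

no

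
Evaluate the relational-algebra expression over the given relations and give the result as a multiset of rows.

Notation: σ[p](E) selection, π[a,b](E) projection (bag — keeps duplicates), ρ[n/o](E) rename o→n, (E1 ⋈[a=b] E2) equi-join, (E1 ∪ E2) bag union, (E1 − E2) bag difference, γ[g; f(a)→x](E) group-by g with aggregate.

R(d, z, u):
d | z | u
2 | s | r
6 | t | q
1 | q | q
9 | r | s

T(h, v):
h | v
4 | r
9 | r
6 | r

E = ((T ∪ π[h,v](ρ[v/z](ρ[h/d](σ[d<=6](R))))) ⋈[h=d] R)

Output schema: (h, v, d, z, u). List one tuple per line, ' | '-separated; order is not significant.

Per-node cardinality:
  T → 3
  R → 4
  σ[d<=6](R) → 3
  ρ[h/d](σ[d<=6](R)) → 3
  ρ[v/z](ρ[h/d](σ[d<=6](R))) → 3
  π[h,v](ρ[v/z](ρ[h/d](σ[d<=6](R)))) → 3
  (T ∪ π[h,v](ρ[v/z](ρ[h/d](σ[d<=6](R))))) → 6
  R → 4
  ((T ∪ π[h,v](ρ[v/z](ρ[h/d](σ[d<=6](R))))) ⋈[h=d] R) → 5

== RESULT ==
h | v | d | z | u
1 | q | 1 | q | q
2 | s | 2 | s | r
6 | r | 6 | t | q
6 | t | 6 | t | q
9 | r | 9 | r | s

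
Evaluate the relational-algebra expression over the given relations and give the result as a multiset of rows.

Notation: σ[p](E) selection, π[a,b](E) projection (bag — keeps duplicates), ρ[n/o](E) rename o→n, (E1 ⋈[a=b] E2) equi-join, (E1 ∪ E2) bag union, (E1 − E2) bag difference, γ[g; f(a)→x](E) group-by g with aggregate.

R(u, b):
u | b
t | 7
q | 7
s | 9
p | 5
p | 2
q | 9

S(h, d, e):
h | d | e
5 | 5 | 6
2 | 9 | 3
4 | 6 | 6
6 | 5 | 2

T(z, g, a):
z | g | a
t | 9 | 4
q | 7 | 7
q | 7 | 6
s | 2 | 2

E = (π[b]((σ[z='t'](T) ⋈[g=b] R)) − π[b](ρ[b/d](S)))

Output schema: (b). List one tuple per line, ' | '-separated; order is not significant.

Row counts bottom-up:
  T → 4
  σ[z='t'](T) → 1
  R → 6
  (σ[z='t'](T) ⋈[g=b] R) → 2
  π[b]((σ[z='t'](T) ⋈[g=b] R)) → 2
  S → 4
  ρ[b/d](S) → 4
  π[b](ρ[b/d](S)) → 4
  (π[b]((σ[z='t'](T) ⋈[g=b] R)) − π[b](ρ[b/d](S))) → 1

== RESULT ==
b
9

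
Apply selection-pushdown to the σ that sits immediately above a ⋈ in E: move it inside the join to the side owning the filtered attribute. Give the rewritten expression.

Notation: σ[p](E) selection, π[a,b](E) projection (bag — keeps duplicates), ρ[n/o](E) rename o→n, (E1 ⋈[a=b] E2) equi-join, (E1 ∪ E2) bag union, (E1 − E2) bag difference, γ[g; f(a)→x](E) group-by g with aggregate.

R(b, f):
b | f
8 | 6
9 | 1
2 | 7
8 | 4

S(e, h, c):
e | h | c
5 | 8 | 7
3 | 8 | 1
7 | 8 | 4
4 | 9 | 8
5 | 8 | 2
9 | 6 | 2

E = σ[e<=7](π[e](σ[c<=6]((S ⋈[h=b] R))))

σ filters on c, owned by the left side.
E' = σ[e<=7](π[e]((σ[c<=6](S) ⋈[h=b] R)))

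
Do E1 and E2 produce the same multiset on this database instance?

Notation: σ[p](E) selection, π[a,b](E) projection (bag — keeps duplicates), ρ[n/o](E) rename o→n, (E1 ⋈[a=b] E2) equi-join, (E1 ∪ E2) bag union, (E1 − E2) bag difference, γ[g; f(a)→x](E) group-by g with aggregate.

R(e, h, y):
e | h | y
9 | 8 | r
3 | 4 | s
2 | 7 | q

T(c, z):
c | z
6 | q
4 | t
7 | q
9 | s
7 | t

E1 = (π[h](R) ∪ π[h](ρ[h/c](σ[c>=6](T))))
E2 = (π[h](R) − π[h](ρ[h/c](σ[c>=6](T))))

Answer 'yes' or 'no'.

E1 stepwise |·|:
  R → 3
  π[h](R) → 3
  T → 5
  σ[c>=6](T) → 4
  ρ[h/c](σ[c>=6](T)) → 4
  π[h](ρ[h/c](σ[c>=6](T))) → 4
  (π[h](R) ∪ π[h](ρ[h/c](σ[c>=6](T)))) → 7
E2 stepwise |·|:
  R → 3
  π[h](R) → 3
  T → 5
  σ[c>=6](T) → 4
  ρ[h/c](σ[c>=6](T)) → 4
  π[h](ρ[h/c](σ[c>=6](T))) → 4
  (π[h](R) − π[h](ρ[h/c](σ[c>=6](T)))) → 2

E1 result:
h
4
6
7
7
7
8
9
E2 result:
h
4
8
Witness: (6,) appears 1× in E1 but 0× in E2.

no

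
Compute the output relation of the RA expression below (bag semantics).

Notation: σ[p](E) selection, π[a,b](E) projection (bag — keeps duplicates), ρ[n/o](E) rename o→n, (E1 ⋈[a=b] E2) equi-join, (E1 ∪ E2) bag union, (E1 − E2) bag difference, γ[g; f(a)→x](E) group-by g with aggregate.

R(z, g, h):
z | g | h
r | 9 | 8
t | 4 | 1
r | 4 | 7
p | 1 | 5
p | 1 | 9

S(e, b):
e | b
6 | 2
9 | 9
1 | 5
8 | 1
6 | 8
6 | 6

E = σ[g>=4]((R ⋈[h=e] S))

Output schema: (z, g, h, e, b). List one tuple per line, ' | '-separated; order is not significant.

Per-node cardinality:
  R → 5
  S → 6
  (R ⋈[h=e] S) → 3
  σ[g>=4]((R ⋈[h=e] S)) → 2

== RESULT ==
z | g | h | e | b
r | 9 | 8 | 8 | 1
t | 4 | 1 | 1 | 5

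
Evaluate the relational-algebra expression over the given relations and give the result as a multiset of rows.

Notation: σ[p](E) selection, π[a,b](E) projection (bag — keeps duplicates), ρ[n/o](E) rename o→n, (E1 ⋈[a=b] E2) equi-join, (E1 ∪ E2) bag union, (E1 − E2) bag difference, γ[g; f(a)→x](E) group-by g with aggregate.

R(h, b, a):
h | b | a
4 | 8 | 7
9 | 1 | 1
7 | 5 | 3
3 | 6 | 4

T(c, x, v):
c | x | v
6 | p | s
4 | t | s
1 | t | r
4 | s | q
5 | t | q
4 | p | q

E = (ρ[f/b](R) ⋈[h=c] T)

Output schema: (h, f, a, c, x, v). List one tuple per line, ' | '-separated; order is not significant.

Per-node cardinality:
  R → 4
  ρ[f/b](R) → 4
  T → 6
  (ρ[f/b](R) ⋈[h=c] T) → 3

== RESULT ==
h | f | a | c | x | v
4 | 8 | 7 | 4 | p | q
4 | 8 | 7 | 4 | s | q
4 | 8 | 7 | 4 | t | s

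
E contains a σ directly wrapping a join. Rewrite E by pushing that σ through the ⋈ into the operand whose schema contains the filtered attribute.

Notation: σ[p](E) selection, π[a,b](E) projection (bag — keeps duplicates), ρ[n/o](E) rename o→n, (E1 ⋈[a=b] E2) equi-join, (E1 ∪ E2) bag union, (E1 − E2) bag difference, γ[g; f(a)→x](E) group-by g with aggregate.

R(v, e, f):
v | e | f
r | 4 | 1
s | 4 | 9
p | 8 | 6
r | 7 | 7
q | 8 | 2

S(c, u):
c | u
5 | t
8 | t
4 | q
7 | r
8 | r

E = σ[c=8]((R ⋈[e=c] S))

σ filters on c, owned by the right side.
E' = (R ⋈[e=c] σ[c=8](S))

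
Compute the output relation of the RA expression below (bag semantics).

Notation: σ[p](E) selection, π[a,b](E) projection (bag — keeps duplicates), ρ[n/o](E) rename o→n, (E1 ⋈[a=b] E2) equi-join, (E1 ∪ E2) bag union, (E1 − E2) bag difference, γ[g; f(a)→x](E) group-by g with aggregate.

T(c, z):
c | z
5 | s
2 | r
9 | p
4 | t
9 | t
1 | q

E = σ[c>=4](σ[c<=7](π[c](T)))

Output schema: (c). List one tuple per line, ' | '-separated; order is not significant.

Per-node cardinality:
  T → 6
  π[c](T) → 6
  σ[c<=7](π[c](T)) → 4
  σ[c>=4](σ[c<=7](π[c](T))) → 2

== RESULT ==
c
4
5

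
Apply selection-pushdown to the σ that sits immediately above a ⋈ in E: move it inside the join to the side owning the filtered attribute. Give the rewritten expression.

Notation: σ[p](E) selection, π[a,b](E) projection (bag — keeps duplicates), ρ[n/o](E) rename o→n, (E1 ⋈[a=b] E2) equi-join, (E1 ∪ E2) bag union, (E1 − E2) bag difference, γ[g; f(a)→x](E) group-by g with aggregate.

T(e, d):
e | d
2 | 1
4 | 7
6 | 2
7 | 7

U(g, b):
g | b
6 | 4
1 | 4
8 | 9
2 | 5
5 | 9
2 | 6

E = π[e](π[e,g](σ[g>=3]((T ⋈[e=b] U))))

σ filters on g, owned by the right side.
E' = π[e](π[e,g]((T ⋈[e=b] σ[g>=3](U))))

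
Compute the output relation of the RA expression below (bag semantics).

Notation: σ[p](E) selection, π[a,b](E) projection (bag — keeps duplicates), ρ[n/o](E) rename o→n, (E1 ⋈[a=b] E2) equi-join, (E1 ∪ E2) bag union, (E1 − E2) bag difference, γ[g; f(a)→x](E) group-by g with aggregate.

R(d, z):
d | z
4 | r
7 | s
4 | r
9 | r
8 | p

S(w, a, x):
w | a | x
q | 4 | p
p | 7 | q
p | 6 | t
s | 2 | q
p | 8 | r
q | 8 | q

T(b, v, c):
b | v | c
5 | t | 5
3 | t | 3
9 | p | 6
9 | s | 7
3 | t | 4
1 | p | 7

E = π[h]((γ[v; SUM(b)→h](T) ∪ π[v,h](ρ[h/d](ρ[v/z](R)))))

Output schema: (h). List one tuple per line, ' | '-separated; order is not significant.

Stepwise |·|:
  T → 6
  γ[v; SUM(b)→h](T) → 3
  R → 5
  ρ[v/z](R) → 5
  ρ[h/d](ρ[v/z](R)) → 5
  π[v,h](ρ[h/d](ρ[v/z](R))) → 5
  (γ[v; SUM(b)→h](T) ∪ π[v,h](ρ[h/d](ρ[v/z](R)))) → 8
  π[h]((γ[v; SUM(b)→h](T) ∪ π[v,h](ρ[h/d](ρ[v/z](R))))) → 8

== RESULT ==
h
4
4
7
8
9
9
10
11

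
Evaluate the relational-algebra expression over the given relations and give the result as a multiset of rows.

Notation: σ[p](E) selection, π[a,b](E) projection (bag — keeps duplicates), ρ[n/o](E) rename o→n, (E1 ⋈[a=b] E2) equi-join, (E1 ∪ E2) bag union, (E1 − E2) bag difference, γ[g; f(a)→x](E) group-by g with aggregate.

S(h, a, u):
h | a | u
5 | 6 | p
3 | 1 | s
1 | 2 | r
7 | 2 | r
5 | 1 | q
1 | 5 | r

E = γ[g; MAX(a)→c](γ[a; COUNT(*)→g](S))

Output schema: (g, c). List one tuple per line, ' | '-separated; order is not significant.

Stepwise |·|:
  S → 6
  γ[a; COUNT(*)→g](S) → 4
  γ[g; MAX(a)→c](γ[a; COUNT(*)→g](S)) → 2

== RESULT ==
g | c
1 | 6
2 | 2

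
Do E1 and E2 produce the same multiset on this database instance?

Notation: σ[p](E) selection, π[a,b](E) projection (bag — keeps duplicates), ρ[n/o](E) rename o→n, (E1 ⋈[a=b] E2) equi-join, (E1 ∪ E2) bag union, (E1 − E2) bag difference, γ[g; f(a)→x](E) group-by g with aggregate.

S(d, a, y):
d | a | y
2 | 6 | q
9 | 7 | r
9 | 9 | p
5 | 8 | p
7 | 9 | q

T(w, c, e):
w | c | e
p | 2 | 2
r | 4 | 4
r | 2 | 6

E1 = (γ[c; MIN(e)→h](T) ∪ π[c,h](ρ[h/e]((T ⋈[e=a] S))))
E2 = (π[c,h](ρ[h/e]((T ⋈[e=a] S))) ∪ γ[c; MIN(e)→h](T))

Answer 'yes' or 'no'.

E1 subexpression sizes:
  T → 3
  γ[c; MIN(e)→h](T) → 2
  T → 3
  S → 5
  (T ⋈[e=a] S) → 1
  ρ[h/e]((T ⋈[e=a] S)) → 1
  π[c,h](ρ[h/e]((T ⋈[e=a] S))) → 1
  (γ[c; MIN(e)→h](T) ∪ π[c,h](ρ[h/e]((T ⋈[e=a] S)))) → 3
E2 subexpression sizes:
  T → 3
  S → 5
  (T ⋈[e=a] S) → 1
  ρ[h/e]((T ⋈[e=a] S)) → 1
  π[c,h](ρ[h/e]((T ⋈[e=a] S))) → 1
  T → 3
  γ[c; MIN(e)→h](T) → 2
  (π[c,h](ρ[h/e]((T ⋈[e=a] S))) ∪ γ[c; MIN(e)→h](T)) → 3

E1 and E2 produce the same multiset:
c | h
2 | 2
2 | 6
4 | 4

yes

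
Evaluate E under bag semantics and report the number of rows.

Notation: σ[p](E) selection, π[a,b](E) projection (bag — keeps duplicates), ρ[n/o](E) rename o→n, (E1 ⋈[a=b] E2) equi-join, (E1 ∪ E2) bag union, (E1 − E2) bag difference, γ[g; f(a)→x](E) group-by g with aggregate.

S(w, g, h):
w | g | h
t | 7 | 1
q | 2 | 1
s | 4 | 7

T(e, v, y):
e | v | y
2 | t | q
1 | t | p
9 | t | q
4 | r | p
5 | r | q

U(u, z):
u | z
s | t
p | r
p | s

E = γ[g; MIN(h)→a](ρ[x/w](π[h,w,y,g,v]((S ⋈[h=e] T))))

Subexpression sizes:
  S → 3
  T → 5
  (S ⋈[h=e] T) → 2
  π[h,w,y,g,v]((S ⋈[h=e] T)) → 2
  ρ[x/w](π[h,w,y,g,v]((S ⋈[h=e] T))) → 2
  γ[g; MIN(h)→a](ρ[x/w](π[h,w,y,g,v]((S ⋈[h=e] T)))) → 2

|E| = 2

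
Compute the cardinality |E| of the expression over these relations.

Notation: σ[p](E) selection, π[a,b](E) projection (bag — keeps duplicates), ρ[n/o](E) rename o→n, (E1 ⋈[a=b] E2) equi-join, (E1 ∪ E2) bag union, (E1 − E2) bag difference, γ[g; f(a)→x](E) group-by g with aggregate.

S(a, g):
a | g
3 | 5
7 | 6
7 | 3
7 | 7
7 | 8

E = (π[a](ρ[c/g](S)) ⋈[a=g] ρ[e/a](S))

Per-node cardinality:
  S → 5
  ρ[c/g](S) → 5
  π[a](ρ[c/g](S)) → 5
  S → 5
  ρ[e/a](S) → 5
  (π[a](ρ[c/g](S)) ⋈[a=g] ρ[e/a](S)) → 5

|E| = 5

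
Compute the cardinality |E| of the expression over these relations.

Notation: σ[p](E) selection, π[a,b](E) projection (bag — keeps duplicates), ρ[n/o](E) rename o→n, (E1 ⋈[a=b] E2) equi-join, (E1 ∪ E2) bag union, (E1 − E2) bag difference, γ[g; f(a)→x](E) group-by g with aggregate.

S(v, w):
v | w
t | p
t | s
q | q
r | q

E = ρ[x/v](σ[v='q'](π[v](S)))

Per-node cardinality:
  S → 4
  π[v](S) → 4
  σ[v='q'](π[v](S)) → 1
  ρ[x/v](σ[v='q'](π[v](S))) → 1

|E| = 1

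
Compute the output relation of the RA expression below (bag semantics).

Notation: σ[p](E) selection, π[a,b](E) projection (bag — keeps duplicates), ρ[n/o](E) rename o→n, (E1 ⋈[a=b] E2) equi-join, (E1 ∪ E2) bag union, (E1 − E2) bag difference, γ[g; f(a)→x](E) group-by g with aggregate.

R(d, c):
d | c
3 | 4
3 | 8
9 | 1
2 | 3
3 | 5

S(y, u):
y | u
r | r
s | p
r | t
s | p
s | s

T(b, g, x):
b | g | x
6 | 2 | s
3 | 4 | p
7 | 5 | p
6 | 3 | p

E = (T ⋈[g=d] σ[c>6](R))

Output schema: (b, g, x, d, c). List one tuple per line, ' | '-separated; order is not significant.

Per-node cardinality:
  T → 4
  R → 5
  σ[c>6](R) → 1
  (T ⋈[g=d] σ[c>6](R)) → 1

== RESULT ==
b | g | x | d | c
6 | 3 | p | 3 | 8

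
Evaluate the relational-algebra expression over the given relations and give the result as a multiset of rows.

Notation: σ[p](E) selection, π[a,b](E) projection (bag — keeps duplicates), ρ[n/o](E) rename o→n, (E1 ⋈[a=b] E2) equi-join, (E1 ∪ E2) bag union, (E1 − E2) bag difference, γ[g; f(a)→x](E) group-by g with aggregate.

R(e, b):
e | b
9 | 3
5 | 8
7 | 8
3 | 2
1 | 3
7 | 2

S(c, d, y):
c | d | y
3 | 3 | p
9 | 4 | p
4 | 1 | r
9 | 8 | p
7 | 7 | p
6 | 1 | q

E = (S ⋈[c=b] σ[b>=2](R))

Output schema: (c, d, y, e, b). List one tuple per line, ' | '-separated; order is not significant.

Row counts bottom-up:
  S → 6
  R → 6
  σ[b>=2](R) → 6
  (S ⋈[c=b] σ[b>=2](R)) → 2

== RESULT ==
c | d | y | e | b
3 | 3 | p | 1 | 3
3 | 3 | p | 9 | 3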